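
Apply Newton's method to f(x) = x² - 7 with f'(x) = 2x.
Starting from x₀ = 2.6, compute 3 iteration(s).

f(x) = x² - 7
f'(x) = 2x
x₀ = 2.6

Newton-Raphson formula: x_{n+1} = x_n - f(x_n)/f'(x_n)

Iteration 1:
  f(2.600000) = -0.240000
  f'(2.600000) = 5.200000
  x_1 = 2.600000 - (-0.240000)/5.200000 = 2.646154
Iteration 2:
  f(2.646154) = 0.002130
  f'(2.646154) = 5.292308
  x_2 = 2.646154 - 0.002130/5.292308 = 2.645751
Iteration 3:
  f(2.645751) = 0.000000
  f'(2.645751) = 5.291503
  x_3 = 2.645751 - 0.000000/5.291503 = 2.645751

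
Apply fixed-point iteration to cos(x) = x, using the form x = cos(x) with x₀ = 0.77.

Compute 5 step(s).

Equation: cos(x) = x
Fixed-point form: x = cos(x)
x₀ = 0.77

x_1 = g(0.770000) = 0.717911
x_2 = g(0.717911) = 0.753182
x_3 = g(0.753182) = 0.729516
x_4 = g(0.729516) = 0.745497
x_5 = g(0.745497) = 0.734751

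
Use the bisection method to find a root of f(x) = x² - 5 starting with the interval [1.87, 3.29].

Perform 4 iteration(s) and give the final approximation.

f(x) = x² - 5
Initial interval: [1.87, 3.29]

Iteration 1:
  c_1 = (1.870000 + 3.290000)/2 = 2.580000
  f(c_1) = f(2.580000) = 1.656400
  f(a) × f(c) < 0, new interval: [1.870000, 2.580000]
Iteration 2:
  c_2 = (1.870000 + 2.580000)/2 = 2.225000
  f(c_2) = f(2.225000) = -0.049375
  f(a) × f(c) ≥ 0, new interval: [2.225000, 2.580000]
Iteration 3:
  c_3 = (2.225000 + 2.580000)/2 = 2.402500
  f(c_3) = f(2.402500) = 0.772006
  f(a) × f(c) < 0, new interval: [2.225000, 2.402500]
Iteration 4:
  c_4 = (2.225000 + 2.402500)/2 = 2.313750
  f(c_4) = f(2.313750) = 0.353439
  f(a) × f(c) < 0, new interval: [2.225000, 2.313750]

After 4 iteration(s), the approximation is c_4 = 2.313750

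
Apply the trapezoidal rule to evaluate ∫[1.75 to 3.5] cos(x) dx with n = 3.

f(x) = cos(x)
a = 1.75, b = 3.5, n = 3
h = (b - a)/n = 0.583333

Trapezoidal rule: (h/2)[f(x₀) + 2f(x₁) + 2f(x₂) + ... + f(xₙ)]

x_0 = 1.7500, f(x_0) = -0.178246, coefficient = 1
x_1 = 2.3333, f(x_1) = -0.690758, coefficient = 2
x_2 = 2.9167, f(x_2) = -0.974811, coefficient = 2
x_3 = 3.5000, f(x_3) = -0.936457, coefficient = 1

I ≈ (0.583333/2) × -4.445840 = -1.296703
Exact value: -1.334769
Error: 0.038066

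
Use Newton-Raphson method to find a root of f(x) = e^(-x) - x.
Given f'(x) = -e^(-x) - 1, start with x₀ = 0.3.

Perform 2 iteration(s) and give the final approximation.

f(x) = e^(-x) - x
f'(x) = -e^(-x) - 1
x₀ = 0.3

Newton-Raphson formula: x_{n+1} = x_n - f(x_n)/f'(x_n)

Iteration 1:
  f(0.300000) = 0.440818
  f'(0.300000) = -1.740818
  x_1 = 0.300000 - 0.440818/(-1.740818) = 0.553225
Iteration 2:
  f(0.553225) = 0.021868
  f'(0.553225) = -1.575092
  x_2 = 0.553225 - 0.021868/(-1.575092) = 0.567108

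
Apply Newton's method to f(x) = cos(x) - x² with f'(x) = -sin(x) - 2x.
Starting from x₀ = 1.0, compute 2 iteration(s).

f(x) = cos(x) - x²
f'(x) = -sin(x) - 2x
x₀ = 1.0

Newton-Raphson formula: x_{n+1} = x_n - f(x_n)/f'(x_n)

Iteration 1:
  f(1.000000) = -0.459698
  f'(1.000000) = -2.841471
  x_1 = 1.000000 - (-0.459698)/(-2.841471) = 0.838218
Iteration 2:
  f(0.838218) = -0.033822
  f'(0.838218) = -2.419890
  x_2 = 0.838218 - (-0.033822)/(-2.419890) = 0.824242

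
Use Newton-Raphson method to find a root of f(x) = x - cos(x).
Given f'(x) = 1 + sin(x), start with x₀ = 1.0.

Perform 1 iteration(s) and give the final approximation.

f(x) = x - cos(x)
f'(x) = 1 + sin(x)
x₀ = 1.0

Newton-Raphson formula: x_{n+1} = x_n - f(x_n)/f'(x_n)

Iteration 1:
  f(1.000000) = 0.459698
  f'(1.000000) = 1.841471
  x_1 = 1.000000 - 0.459698/1.841471 = 0.750364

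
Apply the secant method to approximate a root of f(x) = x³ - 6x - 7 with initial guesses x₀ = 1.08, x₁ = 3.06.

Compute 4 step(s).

f(x) = x³ - 6x - 7
x₀ = 1.08, x₁ = 3.06

Secant formula: x_{n+1} = x_n - f(x_n)(x_n - x_{n-1})/(f(x_n) - f(x_{n-1}))

Iteration 1:
  f(1.080000) = -12.220288
  f(3.060000) = 3.292616
  x_2 = 3.060000 - 3.292616×(3.060000 - 1.080000)/(3.292616 - (-12.220288))
       = 2.639745
Iteration 2:
  f(3.060000) = 3.292616
  f(2.639745) = -4.444061
  x_3 = 2.639745 - (-4.444061)×(2.639745 - 3.060000)/(-4.444061 - 3.292616)
       = 2.881146
Iteration 3:
  f(2.639745) = -4.444061
  f(2.881146) = -0.370485
  x_4 = 2.881146 - (-0.370485)×(2.881146 - 2.639745)/(-0.370485 - (-4.444061))
       = 2.903101
Iteration 4:
  f(2.881146) = -0.370485
  f(2.903101) = 0.048707
  x_5 = 2.903101 - 0.048707×(2.903101 - 2.881146)/(0.048707 - (-0.370485))
       = 2.900550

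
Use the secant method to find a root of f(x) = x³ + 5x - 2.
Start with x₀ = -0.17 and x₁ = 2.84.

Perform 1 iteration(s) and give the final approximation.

f(x) = x³ + 5x - 2
x₀ = -0.17, x₁ = 2.84

Secant formula: x_{n+1} = x_n - f(x_n)(x_n - x_{n-1})/(f(x_n) - f(x_{n-1}))

Iteration 1:
  f(-0.170000) = -2.854913
  f(2.840000) = 35.106304
  x_2 = 2.840000 - 35.106304×(2.840000 - (-0.170000))/(35.106304 - (-2.854913))
       = 0.056370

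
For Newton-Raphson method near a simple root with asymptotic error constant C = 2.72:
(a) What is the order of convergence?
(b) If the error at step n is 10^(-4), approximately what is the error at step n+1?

(a) Newton-Raphson has quadratic (order 2) convergence near simple roots.
    This means |e_{n+1}| ≈ C|e_n|².

(b) With |e_n| = 10^(-4) and C = 2.72:
    |e_{n+1}| ≈ 2.72 × (10^(-4))² = 2.72 × 10^(-8)

(a) 2 (quadratic); (b) |e_{n+1}| ≈ 2.720e-08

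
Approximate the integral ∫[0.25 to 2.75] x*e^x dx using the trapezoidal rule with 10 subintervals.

f(x) = x*e^x
a = 0.25, b = 2.75, n = 10
h = (b - a)/n = 0.250000

Trapezoidal rule: (h/2)[f(x₀) + 2f(x₁) + 2f(x₂) + ... + f(xₙ)]

x_0 = 0.2500, f(x_0) = 0.321006, coefficient = 1
x_1 = 0.5000, f(x_1) = 0.824361, coefficient = 2
x_2 = 0.7500, f(x_2) = 1.587750, coefficient = 2
x_3 = 1.0000, f(x_3) = 2.718282, coefficient = 2
x_4 = 1.2500, f(x_4) = 4.362929, coefficient = 2
x_5 = 1.5000, f(x_5) = 6.722534, coefficient = 2
x_6 = 1.7500, f(x_6) = 10.070555, coefficient = 2
x_7 = 2.0000, f(x_7) = 14.778112, coefficient = 2
x_8 = 2.2500, f(x_8) = 21.347406, coefficient = 2
x_9 = 2.5000, f(x_9) = 30.456235, coefficient = 2
x_10 = 2.7500, f(x_10) = 43.017238, coefficient = 1

I ≈ (0.250000/2) × 229.074568 = 28.634321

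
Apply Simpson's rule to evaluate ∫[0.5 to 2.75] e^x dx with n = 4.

f(x) = e^x
a = 0.5, b = 2.75, n = 4
h = (b - a)/n = 0.562500

Simpson's rule: (h/3)[f(x₀) + 4f(x₁) + 2f(x₂) + ... + f(xₙ)]

x_0 = 0.5000, f(x_0) = 1.648721, coefficient = 1
x_1 = 1.0625, f(x_1) = 2.893596, coefficient = 4
x_2 = 1.6250, f(x_2) = 5.078419, coefficient = 2
x_3 = 2.1875, f(x_3) = 8.912903, coefficient = 4
x_4 = 2.7500, f(x_4) = 15.642632, coefficient = 1

I ≈ (0.562500/3) × 74.674187 = 14.001410
Exact value: 13.993911
Error: 0.007499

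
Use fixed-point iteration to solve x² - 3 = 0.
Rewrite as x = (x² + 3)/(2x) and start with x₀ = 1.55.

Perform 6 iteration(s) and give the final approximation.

Equation: x² - 3 = 0
Fixed-point form: x = (x² + 3)/(2x)
x₀ = 1.55

x_1 = g(1.550000) = 1.742742
x_2 = g(1.742742) = 1.732084
x_3 = g(1.732084) = 1.732051
x_4 = g(1.732051) = 1.732051
x_5 = g(1.732051) = 1.732051
x_6 = g(1.732051) = 1.732051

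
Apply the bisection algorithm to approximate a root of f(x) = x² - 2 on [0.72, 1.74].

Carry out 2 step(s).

f(x) = x² - 2
Initial interval: [0.72, 1.74]

Iteration 1:
  c_1 = (0.720000 + 1.740000)/2 = 1.230000
  f(c_1) = f(1.230000) = -0.487100
  f(a) × f(c) ≥ 0, new interval: [1.230000, 1.740000]
Iteration 2:
  c_2 = (1.230000 + 1.740000)/2 = 1.485000
  f(c_2) = f(1.485000) = 0.205225
  f(a) × f(c) < 0, new interval: [1.230000, 1.485000]

After 2 iteration(s), the approximation is c_2 = 1.485000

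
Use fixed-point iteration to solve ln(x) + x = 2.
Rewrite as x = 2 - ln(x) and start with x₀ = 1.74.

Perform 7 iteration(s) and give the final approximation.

Equation: ln(x) + x = 2
Fixed-point form: x = 2 - ln(x)
x₀ = 1.74

x_1 = g(1.740000) = 1.446115
x_2 = g(1.446115) = 1.631119
x_3 = g(1.631119) = 1.510733
x_4 = g(1.510733) = 1.587405
x_5 = g(1.587405) = 1.537900
x_6 = g(1.537900) = 1.569582
x_7 = g(1.569582) = 1.549190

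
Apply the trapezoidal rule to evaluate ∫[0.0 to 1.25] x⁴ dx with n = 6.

f(x) = x⁴
a = 0.0, b = 1.25, n = 6
h = (b - a)/n = 0.208333

Trapezoidal rule: (h/2)[f(x₀) + 2f(x₁) + 2f(x₂) + ... + f(xₙ)]

x_0 = 0.0000, f(x_0) = 0.000000, coefficient = 1
x_1 = 0.2083, f(x_1) = 0.001884, coefficient = 2
x_2 = 0.4167, f(x_2) = 0.030141, coefficient = 2
x_3 = 0.6250, f(x_3) = 0.152588, coefficient = 2
x_4 = 0.8333, f(x_4) = 0.482253, coefficient = 2
x_5 = 1.0417, f(x_5) = 1.177376, coefficient = 2
x_6 = 1.2500, f(x_6) = 2.441406, coefficient = 1

I ≈ (0.208333/2) × 6.129889 = 0.638530
Exact value: 0.610352
Error: 0.028179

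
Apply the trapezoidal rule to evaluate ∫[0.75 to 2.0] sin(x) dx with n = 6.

f(x) = sin(x)
a = 0.75, b = 2.0, n = 6
h = (b - a)/n = 0.208333

Trapezoidal rule: (h/2)[f(x₀) + 2f(x₁) + 2f(x₂) + ... + f(xₙ)]

x_0 = 0.7500, f(x_0) = 0.681639, coefficient = 1
x_1 = 0.9583, f(x_1) = 0.818235, coefficient = 2
x_2 = 1.1667, f(x_2) = 0.919445, coefficient = 2
x_3 = 1.3750, f(x_3) = 0.980893, coefficient = 2
x_4 = 1.5833, f(x_4) = 0.999921, coefficient = 2
x_5 = 1.7917, f(x_5) = 0.975707, coefficient = 2
x_6 = 2.0000, f(x_6) = 0.909297, coefficient = 1

I ≈ (0.208333/2) × 10.979339 = 1.143681
Exact value: 1.147836
Error: 0.004155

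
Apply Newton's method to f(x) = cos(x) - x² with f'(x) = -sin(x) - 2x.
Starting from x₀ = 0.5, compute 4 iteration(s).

f(x) = cos(x) - x²
f'(x) = -sin(x) - 2x
x₀ = 0.5

Newton-Raphson formula: x_{n+1} = x_n - f(x_n)/f'(x_n)

Iteration 1:
  f(0.500000) = 0.627583
  f'(0.500000) = -1.479426
  x_1 = 0.500000 - 0.627583/(-1.479426) = 0.924207
Iteration 2:
  f(0.924207) = -0.251691
  f'(0.924207) = -2.646557
  x_2 = 0.924207 - (-0.251691)/(-2.646557) = 0.829106
Iteration 3:
  f(0.829106) = -0.011881
  f'(0.829106) = -2.395539
  x_3 = 0.829106 - (-0.011881)/(-2.395539) = 0.824146
Iteration 4:
  f(0.824146) = -0.000033
  f'(0.824146) = -2.382260
  x_4 = 0.824146 - (-0.000033)/(-2.382260) = 0.824132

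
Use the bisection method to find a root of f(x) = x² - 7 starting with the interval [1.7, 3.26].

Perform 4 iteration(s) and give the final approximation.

f(x) = x² - 7
Initial interval: [1.7, 3.26]

Iteration 1:
  c_1 = (1.700000 + 3.260000)/2 = 2.480000
  f(c_1) = f(2.480000) = -0.849600
  f(a) × f(c) ≥ 0, new interval: [2.480000, 3.260000]
Iteration 2:
  c_2 = (2.480000 + 3.260000)/2 = 2.870000
  f(c_2) = f(2.870000) = 1.236900
  f(a) × f(c) < 0, new interval: [2.480000, 2.870000]
Iteration 3:
  c_3 = (2.480000 + 2.870000)/2 = 2.675000
  f(c_3) = f(2.675000) = 0.155625
  f(a) × f(c) < 0, new interval: [2.480000, 2.675000]
Iteration 4:
  c_4 = (2.480000 + 2.675000)/2 = 2.577500
  f(c_4) = f(2.577500) = -0.356494
  f(a) × f(c) ≥ 0, new interval: [2.577500, 2.675000]

After 4 iteration(s), the approximation is c_4 = 2.577500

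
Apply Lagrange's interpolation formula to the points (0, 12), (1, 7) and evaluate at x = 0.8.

Lagrange interpolation formula:
P(x) = Σ yᵢ × Lᵢ(x)
where Lᵢ(x) = Π_{j≠i} (x - xⱼ)/(xᵢ - xⱼ)

L_0(0.8) = (0.8 - 1)/(0 - 1) = 0.200000
L_1(0.8) = (0.8 - 0)/(1 - 0) = 0.800000

P(0.8) = 12×L_0(0.8) + 7×L_1(0.8)
P(0.8) = 8.000000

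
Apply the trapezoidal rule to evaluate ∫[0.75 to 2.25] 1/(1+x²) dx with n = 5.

f(x) = 1/(1+x²)
a = 0.75, b = 2.25, n = 5
h = (b - a)/n = 0.300000

Trapezoidal rule: (h/2)[f(x₀) + 2f(x₁) + 2f(x₂) + ... + f(xₙ)]

x_0 = 0.7500, f(x_0) = 0.640000, coefficient = 1
x_1 = 1.0500, f(x_1) = 0.475624, coefficient = 2
x_2 = 1.3500, f(x_2) = 0.354296, coefficient = 2
x_3 = 1.6500, f(x_3) = 0.268637, coefficient = 2
x_4 = 1.9500, f(x_4) = 0.208225, coefficient = 2
x_5 = 2.2500, f(x_5) = 0.164948, coefficient = 1

I ≈ (0.300000/2) × 3.418512 = 0.512777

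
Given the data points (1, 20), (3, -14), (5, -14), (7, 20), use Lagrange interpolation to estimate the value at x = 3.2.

Lagrange interpolation formula:
P(x) = Σ yᵢ × Lᵢ(x)
where Lᵢ(x) = Π_{j≠i} (x - xⱼ)/(xᵢ - xⱼ)

L_0(3.2) = (3.2 - 3)/(1 - 3) × (3.2 - 5)/(1 - 5) × (3.2 - 7)/(1 - 7) = -0.028500
L_1(3.2) = (3.2 - 1)/(3 - 1) × (3.2 - 5)/(3 - 5) × (3.2 - 7)/(3 - 7) = 0.940500
L_2(3.2) = (3.2 - 1)/(5 - 1) × (3.2 - 3)/(5 - 3) × (3.2 - 7)/(5 - 7) = 0.104500
L_3(3.2) = (3.2 - 1)/(7 - 1) × (3.2 - 3)/(7 - 3) × (3.2 - 5)/(7 - 5) = -0.016500

P(3.2) = 20×L_0(3.2) + (-14)×L_1(3.2) + (-14)×L_2(3.2) + 20×L_3(3.2)
P(3.2) = -15.530000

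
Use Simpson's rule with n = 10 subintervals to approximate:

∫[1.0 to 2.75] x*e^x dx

f(x) = x*e^x
a = 1.0, b = 2.75, n = 10
h = (b - a)/n = 0.175000

Simpson's rule: (h/3)[f(x₀) + 4f(x₁) + 2f(x₂) + ... + f(xₙ)]

x_0 = 1.0000, f(x_0) = 2.718282, coefficient = 1
x_1 = 1.1750, f(x_1) = 3.804818, coefficient = 4
x_2 = 1.3500, f(x_2) = 5.207524, coefficient = 2
x_3 = 1.5250, f(x_3) = 7.007594, coefficient = 4
x_4 = 1.7000, f(x_4) = 9.305711, coefficient = 2
x_5 = 1.8750, f(x_5) = 12.226536, coefficient = 4
x_6 = 2.0500, f(x_6) = 15.924197, coefficient = 2
x_7 = 2.2250, f(x_7) = 20.588999, coefficient = 4
x_8 = 2.4000, f(x_8) = 26.455623, coefficient = 2
x_9 = 2.5750, f(x_9) = 33.813142, coefficient = 4
x_10 = 2.7500, f(x_10) = 43.017238, coefficient = 1

I ≈ (0.175000/3) × 469.285985 = 27.375016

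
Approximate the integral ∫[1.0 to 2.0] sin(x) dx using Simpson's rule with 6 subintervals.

f(x) = sin(x)
a = 1.0, b = 2.0, n = 6
h = (b - a)/n = 0.166667

Simpson's rule: (h/3)[f(x₀) + 4f(x₁) + 2f(x₂) + ... + f(xₙ)]

x_0 = 1.0000, f(x_0) = 0.841471, coefficient = 1
x_1 = 1.1667, f(x_1) = 0.919445, coefficient = 4
x_2 = 1.3333, f(x_2) = 0.971938, coefficient = 2
x_3 = 1.5000, f(x_3) = 0.997495, coefficient = 4
x_4 = 1.6667, f(x_4) = 0.995408, coefficient = 2
x_5 = 1.8333, f(x_5) = 0.965735, coefficient = 4
x_6 = 2.0000, f(x_6) = 0.909297, coefficient = 1

I ≈ (0.166667/3) × 17.216159 = 0.956453
Exact value: 0.956449
Error: 0.000004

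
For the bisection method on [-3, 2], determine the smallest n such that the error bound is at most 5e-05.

We need (b-a)/2^n ≤ 5e-05
(2 - (-3))/2^n ≤ 5e-05
5/2^n ≤ 5e-05
2^n ≥ 100000
n ≥ log₂(100000) = 16.61
n ≥ 17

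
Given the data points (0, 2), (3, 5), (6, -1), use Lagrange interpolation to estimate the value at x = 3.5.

Lagrange interpolation formula:
P(x) = Σ yᵢ × Lᵢ(x)
where Lᵢ(x) = Π_{j≠i} (x - xⱼ)/(xᵢ - xⱼ)

L_0(3.5) = (3.5 - 3)/(0 - 3) × (3.5 - 6)/(0 - 6) = -0.069444
L_1(3.5) = (3.5 - 0)/(3 - 0) × (3.5 - 6)/(3 - 6) = 0.972222
L_2(3.5) = (3.5 - 0)/(6 - 0) × (3.5 - 3)/(6 - 3) = 0.097222

P(3.5) = 2×L_0(3.5) + 5×L_1(3.5) + (-1)×L_2(3.5)
P(3.5) = 4.625000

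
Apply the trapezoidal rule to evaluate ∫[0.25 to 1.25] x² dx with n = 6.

f(x) = x²
a = 0.25, b = 1.25, n = 6
h = (b - a)/n = 0.166667

Trapezoidal rule: (h/2)[f(x₀) + 2f(x₁) + 2f(x₂) + ... + f(xₙ)]

x_0 = 0.2500, f(x_0) = 0.062500, coefficient = 1
x_1 = 0.4167, f(x_1) = 0.173611, coefficient = 2
x_2 = 0.5833, f(x_2) = 0.340278, coefficient = 2
x_3 = 0.7500, f(x_3) = 0.562500, coefficient = 2
x_4 = 0.9167, f(x_4) = 0.840278, coefficient = 2
x_5 = 1.0833, f(x_5) = 1.173611, coefficient = 2
x_6 = 1.2500, f(x_6) = 1.562500, coefficient = 1

I ≈ (0.166667/2) × 7.805556 = 0.650463
Exact value: 0.645833
Error: 0.004630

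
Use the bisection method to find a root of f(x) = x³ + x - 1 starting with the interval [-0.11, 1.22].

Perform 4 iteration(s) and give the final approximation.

f(x) = x³ + x - 1
Initial interval: [-0.11, 1.22]

Iteration 1:
  c_1 = (-0.110000 + 1.220000)/2 = 0.555000
  f(c_1) = f(0.555000) = -0.274046
  f(a) × f(c) ≥ 0, new interval: [0.555000, 1.220000]
Iteration 2:
  c_2 = (0.555000 + 1.220000)/2 = 0.887500
  f(c_2) = f(0.887500) = 0.586545
  f(a) × f(c) < 0, new interval: [0.555000, 0.887500]
Iteration 3:
  c_3 = (0.555000 + 0.887500)/2 = 0.721250
  f(c_3) = f(0.721250) = 0.096445
  f(a) × f(c) < 0, new interval: [0.555000, 0.721250]
Iteration 4:
  c_4 = (0.555000 + 0.721250)/2 = 0.638125
  f(c_4) = f(0.638125) = -0.102028
  f(a) × f(c) ≥ 0, new interval: [0.638125, 0.721250]

After 4 iteration(s), the approximation is c_4 = 0.638125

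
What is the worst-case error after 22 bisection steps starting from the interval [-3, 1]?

Bisection error bound: |error| ≤ (b-a)/2^n
|error| ≤ (1 - (-3))/2^22 = 4/2^22
|error| ≤ 0.0000009537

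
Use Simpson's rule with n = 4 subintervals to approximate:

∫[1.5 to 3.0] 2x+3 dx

f(x) = 2x+3
a = 1.5, b = 3.0, n = 4
h = (b - a)/n = 0.375000

Simpson's rule: (h/3)[f(x₀) + 4f(x₁) + 2f(x₂) + ... + f(xₙ)]

x_0 = 1.5000, f(x_0) = 6.000000, coefficient = 1
x_1 = 1.8750, f(x_1) = 6.750000, coefficient = 4
x_2 = 2.2500, f(x_2) = 7.500000, coefficient = 2
x_3 = 2.6250, f(x_3) = 8.250000, coefficient = 4
x_4 = 3.0000, f(x_4) = 9.000000, coefficient = 1

I ≈ (0.375000/3) × 90.000000 = 11.250000
Exact value: 11.250000
Error: 0.000000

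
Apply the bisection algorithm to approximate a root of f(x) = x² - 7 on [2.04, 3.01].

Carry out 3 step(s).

f(x) = x² - 7
Initial interval: [2.04, 3.01]

Iteration 1:
  c_1 = (2.040000 + 3.010000)/2 = 2.525000
  f(c_1) = f(2.525000) = -0.624375
  f(a) × f(c) ≥ 0, new interval: [2.525000, 3.010000]
Iteration 2:
  c_2 = (2.525000 + 3.010000)/2 = 2.767500
  f(c_2) = f(2.767500) = 0.659056
  f(a) × f(c) < 0, new interval: [2.525000, 2.767500]
Iteration 3:
  c_3 = (2.525000 + 2.767500)/2 = 2.646250
  f(c_3) = f(2.646250) = 0.002639
  f(a) × f(c) < 0, new interval: [2.525000, 2.646250]

After 3 iteration(s), the approximation is c_3 = 2.646250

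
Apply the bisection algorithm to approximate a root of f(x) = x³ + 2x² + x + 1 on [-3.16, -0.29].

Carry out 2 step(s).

f(x) = x³ + 2x² + x + 1
Initial interval: [-3.16, -0.29]

Iteration 1:
  c_1 = (-3.160000 + (-0.290000))/2 = -1.725000
  f(c_1) = f(-1.725000) = 0.093297
  f(a) × f(c) < 0, new interval: [-3.160000, -1.725000]
Iteration 2:
  c_2 = (-3.160000 + (-1.725000))/2 = -2.442500
  f(c_2) = f(-2.442500) = -4.082369
  f(a) × f(c) ≥ 0, new interval: [-2.442500, -1.725000]

After 2 iteration(s), the approximation is c_2 = -2.442500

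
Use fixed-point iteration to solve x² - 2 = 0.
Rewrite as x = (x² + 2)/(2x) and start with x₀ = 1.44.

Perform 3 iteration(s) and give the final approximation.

Equation: x² - 2 = 0
Fixed-point form: x = (x² + 2)/(2x)
x₀ = 1.44

x_1 = g(1.440000) = 1.414444
x_2 = g(1.414444) = 1.414214
x_3 = g(1.414214) = 1.414214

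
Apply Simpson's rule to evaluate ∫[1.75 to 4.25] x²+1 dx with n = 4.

f(x) = x²+1
a = 1.75, b = 4.25, n = 4
h = (b - a)/n = 0.625000

Simpson's rule: (h/3)[f(x₀) + 4f(x₁) + 2f(x₂) + ... + f(xₙ)]

x_0 = 1.7500, f(x_0) = 4.062500, coefficient = 1
x_1 = 2.3750, f(x_1) = 6.640625, coefficient = 4
x_2 = 3.0000, f(x_2) = 10.000000, coefficient = 2
x_3 = 3.6250, f(x_3) = 14.140625, coefficient = 4
x_4 = 4.2500, f(x_4) = 19.062500, coefficient = 1

I ≈ (0.625000/3) × 126.250000 = 26.302083
Exact value: 26.302083
Error: 0.000000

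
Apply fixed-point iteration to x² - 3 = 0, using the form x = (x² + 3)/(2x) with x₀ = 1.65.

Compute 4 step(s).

Equation: x² - 3 = 0
Fixed-point form: x = (x² + 3)/(2x)
x₀ = 1.65

x_1 = g(1.650000) = 1.734091
x_2 = g(1.734091) = 1.732052
x_3 = g(1.732052) = 1.732051
x_4 = g(1.732051) = 1.732051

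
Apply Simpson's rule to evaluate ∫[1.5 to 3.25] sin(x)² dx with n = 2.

f(x) = sin(x)²
a = 1.5, b = 3.25, n = 2
h = (b - a)/n = 0.875000

Simpson's rule: (h/3)[f(x₀) + 4f(x₁) + 2f(x₂) + ... + f(xₙ)]

x_0 = 1.5000, f(x_0) = 0.994996, coefficient = 1
x_1 = 2.3750, f(x_1) = 0.481199, coefficient = 4
x_2 = 3.2500, f(x_2) = 0.011706, coefficient = 1

I ≈ (0.875000/3) × 2.931498 = 0.855020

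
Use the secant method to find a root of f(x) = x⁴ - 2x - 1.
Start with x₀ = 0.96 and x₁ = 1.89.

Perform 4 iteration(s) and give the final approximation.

f(x) = x⁴ - 2x - 1
x₀ = 0.96, x₁ = 1.89

Secant formula: x_{n+1} = x_n - f(x_n)(x_n - x_{n-1})/(f(x_n) - f(x_{n-1}))

Iteration 1:
  f(0.960000) = -2.070653
  f(1.890000) = 7.979898
  x_2 = 1.890000 - 7.979898×(1.890000 - 0.960000)/(7.979898 - (-2.070653))
       = 1.151602
Iteration 2:
  f(1.890000) = 7.979898
  f(1.151602) = -1.544431
  x_3 = 1.151602 - (-1.544431)×(1.151602 - 1.890000)/(-1.544431 - 7.979898)
       = 1.271338
Iteration 3:
  f(1.151602) = -1.544431
  f(1.271338) = -0.930249
  x_4 = 1.271338 - (-0.930249)×(1.271338 - 1.151602)/(-0.930249 - (-1.544431))
       = 1.452692
Iteration 4:
  f(1.271338) = -0.930249
  f(1.452692) = 0.548039
  x_5 = 1.452692 - 0.548039×(1.452692 - 1.271338)/(0.548039 - (-0.930249))
       = 1.385459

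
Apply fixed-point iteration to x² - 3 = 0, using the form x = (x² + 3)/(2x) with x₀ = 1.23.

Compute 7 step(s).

Equation: x² - 3 = 0
Fixed-point form: x = (x² + 3)/(2x)
x₀ = 1.23

x_1 = g(1.230000) = 1.834512
x_2 = g(1.834512) = 1.734912
x_3 = g(1.734912) = 1.732053
x_4 = g(1.732053) = 1.732051
x_5 = g(1.732051) = 1.732051
x_6 = g(1.732051) = 1.732051
x_7 = g(1.732051) = 1.732051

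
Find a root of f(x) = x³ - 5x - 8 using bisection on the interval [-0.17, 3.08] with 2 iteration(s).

f(x) = x³ - 5x - 8
Initial interval: [-0.17, 3.08]

Iteration 1:
  c_1 = (-0.170000 + 3.080000)/2 = 1.455000
  f(c_1) = f(1.455000) = -12.194729
  f(a) × f(c) ≥ 0, new interval: [1.455000, 3.080000]
Iteration 2:
  c_2 = (1.455000 + 3.080000)/2 = 2.267500
  f(c_2) = f(2.267500) = -7.679021
  f(a) × f(c) ≥ 0, new interval: [2.267500, 3.080000]

After 2 iteration(s), the approximation is c_2 = 2.267500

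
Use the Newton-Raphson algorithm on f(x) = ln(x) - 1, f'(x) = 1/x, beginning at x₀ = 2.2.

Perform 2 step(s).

f(x) = ln(x) - 1
f'(x) = 1/x
x₀ = 2.2

Newton-Raphson formula: x_{n+1} = x_n - f(x_n)/f'(x_n)

Iteration 1:
  f(2.200000) = -0.211543
  f'(2.200000) = 0.454545
  x_1 = 2.200000 - (-0.211543)/0.454545 = 2.665394
Iteration 2:
  f(2.665394) = -0.019648
  f'(2.665394) = 0.375179
  x_2 = 2.665394 - (-0.019648)/0.375179 = 2.717764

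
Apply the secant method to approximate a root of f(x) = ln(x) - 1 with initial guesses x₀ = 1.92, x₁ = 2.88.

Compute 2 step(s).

f(x) = ln(x) - 1
x₀ = 1.92, x₁ = 2.88

Secant formula: x_{n+1} = x_n - f(x_n)(x_n - x_{n-1})/(f(x_n) - f(x_{n-1}))

Iteration 1:
  f(1.920000) = -0.347675
  f(2.880000) = 0.057790
  x_2 = 2.880000 - 0.057790×(2.880000 - 1.920000)/(0.057790 - (-0.347675))
       = 2.743173
Iteration 2:
  f(2.880000) = 0.057790
  f(2.743173) = 0.009115
  x_3 = 2.743173 - 0.009115×(2.743173 - 2.880000)/(0.009115 - 0.057790)
       = 2.717550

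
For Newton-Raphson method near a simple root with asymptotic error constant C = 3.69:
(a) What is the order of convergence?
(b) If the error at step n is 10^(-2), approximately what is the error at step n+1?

(a) Newton-Raphson has quadratic (order 2) convergence near simple roots.
    This means |e_{n+1}| ≈ C|e_n|².

(b) With |e_n| = 10^(-2) and C = 3.69:
    |e_{n+1}| ≈ 3.69 × (10^(-2))² = 3.69 × 10^(-4)

(a) 2 (quadratic); (b) |e_{n+1}| ≈ 3.690e-04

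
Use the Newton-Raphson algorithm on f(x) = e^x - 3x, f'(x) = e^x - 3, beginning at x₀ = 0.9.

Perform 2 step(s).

f(x) = e^x - 3x
f'(x) = e^x - 3
x₀ = 0.9

Newton-Raphson formula: x_{n+1} = x_n - f(x_n)/f'(x_n)

Iteration 1:
  f(0.900000) = -0.240397
  f'(0.900000) = -0.540397
  x_1 = 0.900000 - (-0.240397)/(-0.540397) = 0.455148
Iteration 2:
  f(0.455148) = 0.210963
  f'(0.455148) = -1.423594
  x_2 = 0.455148 - 0.210963/(-1.423594) = 0.603338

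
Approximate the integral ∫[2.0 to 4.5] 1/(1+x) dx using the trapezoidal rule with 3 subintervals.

f(x) = 1/(1+x)
a = 2.0, b = 4.5, n = 3
h = (b - a)/n = 0.833333

Trapezoidal rule: (h/2)[f(x₀) + 2f(x₁) + 2f(x₂) + ... + f(xₙ)]

x_0 = 2.0000, f(x_0) = 0.333333, coefficient = 1
x_1 = 2.8333, f(x_1) = 0.260870, coefficient = 2
x_2 = 3.6667, f(x_2) = 0.214286, coefficient = 2
x_3 = 4.5000, f(x_3) = 0.181818, coefficient = 1

I ≈ (0.833333/2) × 1.465462 = 0.610609
Exact value: 0.606136
Error: 0.004473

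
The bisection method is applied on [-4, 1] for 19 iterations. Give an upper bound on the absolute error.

Bisection error bound: |error| ≤ (b-a)/2^n
|error| ≤ (1 - (-4))/2^19 = 5/2^19
|error| ≤ 0.0000095367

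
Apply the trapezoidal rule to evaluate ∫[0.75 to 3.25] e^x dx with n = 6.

f(x) = e^x
a = 0.75, b = 3.25, n = 6
h = (b - a)/n = 0.416667

Trapezoidal rule: (h/2)[f(x₀) + 2f(x₁) + 2f(x₂) + ... + f(xₙ)]

x_0 = 0.7500, f(x_0) = 2.117000, coefficient = 1
x_1 = 1.1667, f(x_1) = 3.211271, coefficient = 2
x_2 = 1.5833, f(x_2) = 4.871166, coefficient = 2
x_3 = 2.0000, f(x_3) = 7.389056, coefficient = 2
x_4 = 2.4167, f(x_4) = 11.208436, coefficient = 2
x_5 = 2.8333, f(x_5) = 17.002040, coefficient = 2
x_6 = 3.2500, f(x_6) = 25.790340, coefficient = 1

I ≈ (0.416667/2) × 115.271276 = 24.014849
Exact value: 23.673340
Error: 0.341509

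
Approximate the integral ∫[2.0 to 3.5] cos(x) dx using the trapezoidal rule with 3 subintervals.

f(x) = cos(x)
a = 2.0, b = 3.5, n = 3
h = (b - a)/n = 0.500000

Trapezoidal rule: (h/2)[f(x₀) + 2f(x₁) + 2f(x₂) + ... + f(xₙ)]

x_0 = 2.0000, f(x_0) = -0.416147, coefficient = 1
x_1 = 2.5000, f(x_1) = -0.801144, coefficient = 2
x_2 = 3.0000, f(x_2) = -0.989992, coefficient = 2
x_3 = 3.5000, f(x_3) = -0.936457, coefficient = 1

I ≈ (0.500000/2) × -4.934876 = -1.233719
Exact value: -1.260081
Error: 0.026362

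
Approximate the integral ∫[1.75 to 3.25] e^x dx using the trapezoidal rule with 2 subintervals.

f(x) = e^x
a = 1.75, b = 3.25, n = 2
h = (b - a)/n = 0.750000

Trapezoidal rule: (h/2)[f(x₀) + 2f(x₁) + 2f(x₂) + ... + f(xₙ)]

x_0 = 1.7500, f(x_0) = 5.754603, coefficient = 1
x_1 = 2.5000, f(x_1) = 12.182494, coefficient = 2
x_2 = 3.2500, f(x_2) = 25.790340, coefficient = 1

I ≈ (0.750000/2) × 55.909931 = 20.966224
Exact value: 20.035737
Error: 0.930487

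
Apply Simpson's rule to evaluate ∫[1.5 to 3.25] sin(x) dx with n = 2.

f(x) = sin(x)
a = 1.5, b = 3.25, n = 2
h = (b - a)/n = 0.875000

Simpson's rule: (h/3)[f(x₀) + 4f(x₁) + 2f(x₂) + ... + f(xₙ)]

x_0 = 1.5000, f(x_0) = 0.997495, coefficient = 1
x_1 = 2.3750, f(x_1) = 0.693685, coefficient = 4
x_2 = 3.2500, f(x_2) = -0.108195, coefficient = 1

I ≈ (0.875000/3) × 3.664040 = 1.068678
Exact value: 1.064867
Error: 0.003811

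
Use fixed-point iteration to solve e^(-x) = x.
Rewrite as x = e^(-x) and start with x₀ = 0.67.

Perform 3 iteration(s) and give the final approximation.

Equation: e^(-x) = x
Fixed-point form: x = e^(-x)
x₀ = 0.67

x_1 = g(0.670000) = 0.511709
x_2 = g(0.511709) = 0.599470
x_3 = g(0.599470) = 0.549102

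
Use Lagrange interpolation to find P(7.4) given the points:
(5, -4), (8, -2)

Lagrange interpolation formula:
P(x) = Σ yᵢ × Lᵢ(x)
where Lᵢ(x) = Π_{j≠i} (x - xⱼ)/(xᵢ - xⱼ)

L_0(7.4) = (7.4 - 8)/(5 - 8) = 0.200000
L_1(7.4) = (7.4 - 5)/(8 - 5) = 0.800000

P(7.4) = (-4)×L_0(7.4) + (-2)×L_1(7.4)
P(7.4) = -2.400000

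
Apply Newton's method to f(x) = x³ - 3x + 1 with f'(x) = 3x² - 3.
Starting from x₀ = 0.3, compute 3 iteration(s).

f(x) = x³ - 3x + 1
f'(x) = 3x² - 3
x₀ = 0.3

Newton-Raphson formula: x_{n+1} = x_n - f(x_n)/f'(x_n)

Iteration 1:
  f(0.300000) = 0.127000
  f'(0.300000) = -2.730000
  x_1 = 0.300000 - 0.127000/(-2.730000) = 0.346520
Iteration 2:
  f(0.346520) = 0.002048
  f'(0.346520) = -2.639771
  x_2 = 0.346520 - 0.002048/(-2.639771) = 0.347296
Iteration 3:
  f(0.347296) = 0.000001
  f'(0.347296) = -2.638156
  x_3 = 0.347296 - 0.000001/(-2.638156) = 0.347296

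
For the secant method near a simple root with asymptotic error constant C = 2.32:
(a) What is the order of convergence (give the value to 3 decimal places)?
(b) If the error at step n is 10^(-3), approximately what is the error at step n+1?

(a) Secant method has superlinear convergence with order φ = (1+√5)/2 ≈ 1.618.
    This means |e_{n+1}| ≈ C|e_n|^1.618.

(b) With |e_n| = 10^(-3) and C = 2.32:
    |e_{n+1}| ≈ 2.32 × (10^(-3))^1.618 = 2.32 × 10^(-4.85)

(a) ≈ 1.618 (golden ratio); (b) |e_{n+1}| ≈ 3.246e-05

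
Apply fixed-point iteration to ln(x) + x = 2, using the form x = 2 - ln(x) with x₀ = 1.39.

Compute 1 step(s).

Equation: ln(x) + x = 2
Fixed-point form: x = 2 - ln(x)
x₀ = 1.39

x_1 = g(1.390000) = 1.670696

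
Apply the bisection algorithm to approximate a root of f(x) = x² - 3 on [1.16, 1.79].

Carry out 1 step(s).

f(x) = x² - 3
Initial interval: [1.16, 1.79]

Iteration 1:
  c_1 = (1.160000 + 1.790000)/2 = 1.475000
  f(c_1) = f(1.475000) = -0.824375
  f(a) × f(c) ≥ 0, new interval: [1.475000, 1.790000]

After 1 iteration(s), the approximation is c_1 = 1.475000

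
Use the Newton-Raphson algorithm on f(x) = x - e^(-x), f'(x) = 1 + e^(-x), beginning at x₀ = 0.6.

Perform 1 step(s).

f(x) = x - e^(-x)
f'(x) = 1 + e^(-x)
x₀ = 0.6

Newton-Raphson formula: x_{n+1} = x_n - f(x_n)/f'(x_n)

Iteration 1:
  f(0.600000) = 0.051188
  f'(0.600000) = 1.548812
  x_1 = 0.600000 - 0.051188/1.548812 = 0.566950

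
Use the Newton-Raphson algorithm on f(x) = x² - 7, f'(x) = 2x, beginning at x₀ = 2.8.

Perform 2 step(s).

f(x) = x² - 7
f'(x) = 2x
x₀ = 2.8

Newton-Raphson formula: x_{n+1} = x_n - f(x_n)/f'(x_n)

Iteration 1:
  f(2.800000) = 0.840000
  f'(2.800000) = 5.600000
  x_1 = 2.800000 - 0.840000/5.600000 = 2.650000
Iteration 2:
  f(2.650000) = 0.022500
  f'(2.650000) = 5.300000
  x_2 = 2.650000 - 0.022500/5.300000 = 2.645755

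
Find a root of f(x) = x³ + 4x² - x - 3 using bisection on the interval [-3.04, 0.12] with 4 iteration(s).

f(x) = x³ + 4x² - x - 3
Initial interval: [-3.04, 0.12]

Iteration 1:
  c_1 = (-3.040000 + 0.120000)/2 = -1.460000
  f(c_1) = f(-1.460000) = 3.874264
  f(a) × f(c) ≥ 0, new interval: [-1.460000, 0.120000]
Iteration 2:
  c_2 = (-1.460000 + 0.120000)/2 = -0.670000
  f(c_2) = f(-0.670000) = -0.835163
  f(a) × f(c) < 0, new interval: [-1.460000, -0.670000]
Iteration 3:
  c_3 = (-1.460000 + (-0.670000))/2 = -1.065000
  f(c_3) = f(-1.065000) = 1.393950
  f(a) × f(c) ≥ 0, new interval: [-1.065000, -0.670000]
Iteration 4:
  c_4 = (-1.065000 + (-0.670000))/2 = -0.867500
  f(c_4) = f(-0.867500) = 0.224882
  f(a) × f(c) ≥ 0, new interval: [-0.867500, -0.670000]

After 4 iteration(s), the approximation is c_4 = -0.867500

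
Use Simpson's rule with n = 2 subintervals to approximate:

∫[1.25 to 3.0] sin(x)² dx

f(x) = sin(x)²
a = 1.25, b = 3.0, n = 2
h = (b - a)/n = 0.875000

Simpson's rule: (h/3)[f(x₀) + 4f(x₁) + 2f(x₂) + ... + f(xₙ)]

x_0 = 1.2500, f(x_0) = 0.900572, coefficient = 1
x_1 = 2.1250, f(x_1) = 0.723044, coefficient = 4
x_2 = 3.0000, f(x_2) = 0.019915, coefficient = 1

I ≈ (0.875000/3) × 3.812662 = 1.112026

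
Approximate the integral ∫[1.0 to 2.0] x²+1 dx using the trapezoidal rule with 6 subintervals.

f(x) = x²+1
a = 1.0, b = 2.0, n = 6
h = (b - a)/n = 0.166667

Trapezoidal rule: (h/2)[f(x₀) + 2f(x₁) + 2f(x₂) + ... + f(xₙ)]

x_0 = 1.0000, f(x_0) = 2.000000, coefficient = 1
x_1 = 1.1667, f(x_1) = 2.361111, coefficient = 2
x_2 = 1.3333, f(x_2) = 2.777778, coefficient = 2
x_3 = 1.5000, f(x_3) = 3.250000, coefficient = 2
x_4 = 1.6667, f(x_4) = 3.777778, coefficient = 2
x_5 = 1.8333, f(x_5) = 4.361111, coefficient = 2
x_6 = 2.0000, f(x_6) = 5.000000, coefficient = 1

I ≈ (0.166667/2) × 40.055556 = 3.337963
Exact value: 3.333333
Error: 0.004630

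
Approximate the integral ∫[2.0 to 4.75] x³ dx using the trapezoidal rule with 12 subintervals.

f(x) = x³
a = 2.0, b = 4.75, n = 12
h = (b - a)/n = 0.229167

Trapezoidal rule: (h/2)[f(x₀) + 2f(x₁) + 2f(x₂) + ... + f(xₙ)]

x_0 = 2.0000, f(x_0) = 8.000000, coefficient = 1
x_1 = 2.2292, f(x_1) = 11.077139, coefficient = 2
x_2 = 2.4583, f(x_2) = 14.856698, coefficient = 2
x_3 = 2.6875, f(x_3) = 19.410889, coefficient = 2
x_4 = 2.9167, f(x_4) = 24.811921, coefficient = 2
x_5 = 3.1458, f(x_5) = 31.132008, coefficient = 2
x_6 = 3.3750, f(x_6) = 38.443359, coefficient = 2
x_7 = 3.6042, f(x_7) = 46.818188, coefficient = 2
x_8 = 3.8333, f(x_8) = 56.328704, coefficient = 2
x_9 = 4.0625, f(x_9) = 67.047119, coefficient = 2
x_10 = 4.2917, f(x_10) = 79.045645, coefficient = 2
x_11 = 4.5208, f(x_11) = 92.396493, coefficient = 2
x_12 = 4.7500, f(x_12) = 107.171875, coefficient = 1

I ≈ (0.229167/2) × 1077.908203 = 123.510315
Exact value: 123.266602
Error: 0.243713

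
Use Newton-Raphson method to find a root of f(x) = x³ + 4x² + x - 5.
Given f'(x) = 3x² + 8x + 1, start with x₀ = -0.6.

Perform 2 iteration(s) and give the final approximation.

f(x) = x³ + 4x² + x - 5
f'(x) = 3x² + 8x + 1
x₀ = -0.6

Newton-Raphson formula: x_{n+1} = x_n - f(x_n)/f'(x_n)

Iteration 1:
  f(-0.600000) = -4.376000
  f'(-0.600000) = -2.720000
  x_1 = -0.600000 - (-4.376000)/(-2.720000) = -2.208824
Iteration 2:
  f(-2.208824) = 1.530150
  f'(-2.208824) = -2.033884
  x_2 = -2.208824 - 1.530150/(-2.033884) = -1.456495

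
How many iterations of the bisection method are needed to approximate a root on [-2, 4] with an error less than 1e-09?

We need (b-a)/2^n ≤ 1e-09
(4 - (-2))/2^n ≤ 1e-09
6/2^n ≤ 1e-09
2^n ≥ 6000000000
n ≥ log₂(6000000000) = 32.48
n ≥ 33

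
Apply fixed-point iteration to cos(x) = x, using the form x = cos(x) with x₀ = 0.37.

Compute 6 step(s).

Equation: cos(x) = x
Fixed-point form: x = cos(x)
x₀ = 0.37

x_1 = g(0.370000) = 0.932327
x_2 = g(0.932327) = 0.595967
x_3 = g(0.595967) = 0.827606
x_4 = g(0.827606) = 0.676640
x_5 = g(0.676640) = 0.779681
x_6 = g(0.779681) = 0.711138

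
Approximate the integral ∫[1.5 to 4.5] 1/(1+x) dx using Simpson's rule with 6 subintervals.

f(x) = 1/(1+x)
a = 1.5, b = 4.5, n = 6
h = (b - a)/n = 0.500000

Simpson's rule: (h/3)[f(x₀) + 4f(x₁) + 2f(x₂) + ... + f(xₙ)]

x_0 = 1.5000, f(x_0) = 0.400000, coefficient = 1
x_1 = 2.0000, f(x_1) = 0.333333, coefficient = 4
x_2 = 2.5000, f(x_2) = 0.285714, coefficient = 2
x_3 = 3.0000, f(x_3) = 0.250000, coefficient = 4
x_4 = 3.5000, f(x_4) = 0.222222, coefficient = 2
x_5 = 4.0000, f(x_5) = 0.200000, coefficient = 4
x_6 = 4.5000, f(x_6) = 0.181818, coefficient = 1

I ≈ (0.500000/3) × 4.731025 = 0.788504
Exact value: 0.788457
Error: 0.000047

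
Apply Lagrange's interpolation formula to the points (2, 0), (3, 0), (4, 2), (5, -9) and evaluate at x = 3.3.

Lagrange interpolation formula:
P(x) = Σ yᵢ × Lᵢ(x)
where Lᵢ(x) = Π_{j≠i} (x - xⱼ)/(xᵢ - xⱼ)

L_0(3.3) = (3.3 - 3)/(2 - 3) × (3.3 - 4)/(2 - 4) × (3.3 - 5)/(2 - 5) = -0.059500
L_1(3.3) = (3.3 - 2)/(3 - 2) × (3.3 - 4)/(3 - 4) × (3.3 - 5)/(3 - 5) = 0.773500
L_2(3.3) = (3.3 - 2)/(4 - 2) × (3.3 - 3)/(4 - 3) × (3.3 - 5)/(4 - 5) = 0.331500
L_3(3.3) = (3.3 - 2)/(5 - 2) × (3.3 - 3)/(5 - 3) × (3.3 - 4)/(5 - 4) = -0.045500

P(3.3) = 0×L_0(3.3) + 0×L_1(3.3) + 2×L_2(3.3) + (-9)×L_3(3.3)
P(3.3) = 1.072500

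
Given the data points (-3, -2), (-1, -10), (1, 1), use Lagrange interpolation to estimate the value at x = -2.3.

Lagrange interpolation formula:
P(x) = Σ yᵢ × Lᵢ(x)
where Lᵢ(x) = Π_{j≠i} (x - xⱼ)/(xᵢ - xⱼ)

L_0(-2.3) = (-2.3 - (-1))/(-3 - (-1)) × (-2.3 - 1)/(-3 - 1) = 0.536250
L_1(-2.3) = (-2.3 - (-3))/(-1 - (-3)) × (-2.3 - 1)/(-1 - 1) = 0.577500
L_2(-2.3) = (-2.3 - (-3))/(1 - (-3)) × (-2.3 - (-1))/(1 - (-1)) = -0.113750

P(-2.3) = (-2)×L_0(-2.3) + (-10)×L_1(-2.3) + 1×L_2(-2.3)
P(-2.3) = -6.961250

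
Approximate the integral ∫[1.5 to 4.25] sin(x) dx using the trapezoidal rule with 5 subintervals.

f(x) = sin(x)
a = 1.5, b = 4.25, n = 5
h = (b - a)/n = 0.550000

Trapezoidal rule: (h/2)[f(x₀) + 2f(x₁) + 2f(x₂) + ... + f(xₙ)]

x_0 = 1.5000, f(x_0) = 0.997495, coefficient = 1
x_1 = 2.0500, f(x_1) = 0.887362, coefficient = 2
x_2 = 2.6000, f(x_2) = 0.515501, coefficient = 2
x_3 = 3.1500, f(x_3) = -0.008407, coefficient = 2
x_4 = 3.7000, f(x_4) = -0.529836, coefficient = 2
x_5 = 4.2500, f(x_5) = -0.894989, coefficient = 1

I ≈ (0.550000/2) × 1.831746 = 0.503730
Exact value: 0.516825
Error: 0.013094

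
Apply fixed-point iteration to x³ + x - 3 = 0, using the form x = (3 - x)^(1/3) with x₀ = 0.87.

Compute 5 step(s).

Equation: x³ + x - 3 = 0
Fixed-point form: x = (3 - x)^(1/3)
x₀ = 0.87

x_1 = g(0.870000) = 1.286648
x_2 = g(1.286648) = 1.196600
x_3 = g(1.196600) = 1.217206
x_4 = g(1.217206) = 1.212552
x_5 = g(1.212552) = 1.213606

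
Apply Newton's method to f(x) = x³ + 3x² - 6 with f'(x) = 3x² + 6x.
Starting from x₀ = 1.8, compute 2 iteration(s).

f(x) = x³ + 3x² - 6
f'(x) = 3x² + 6x
x₀ = 1.8

Newton-Raphson formula: x_{n+1} = x_n - f(x_n)/f'(x_n)

Iteration 1:
  f(1.800000) = 9.552000
  f'(1.800000) = 20.520000
  x_1 = 1.800000 - 9.552000/20.520000 = 1.334503
Iteration 2:
  f(1.334503) = 1.719308
  f'(1.334503) = 13.349712
  x_2 = 1.334503 - 1.719308/13.349712 = 1.205713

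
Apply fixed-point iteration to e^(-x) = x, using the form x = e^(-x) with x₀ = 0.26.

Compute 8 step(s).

Equation: e^(-x) = x
Fixed-point form: x = e^(-x)
x₀ = 0.26

x_1 = g(0.260000) = 0.771052
x_2 = g(0.771052) = 0.462526
x_3 = g(0.462526) = 0.629691
x_4 = g(0.629691) = 0.532757
x_5 = g(0.532757) = 0.586985
x_6 = g(0.586985) = 0.556001
x_7 = g(0.556001) = 0.573498
x_8 = g(0.573498) = 0.563551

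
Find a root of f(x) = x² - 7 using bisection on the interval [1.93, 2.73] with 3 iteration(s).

f(x) = x² - 7
Initial interval: [1.93, 2.73]

Iteration 1:
  c_1 = (1.930000 + 2.730000)/2 = 2.330000
  f(c_1) = f(2.330000) = -1.571100
  f(a) × f(c) ≥ 0, new interval: [2.330000, 2.730000]
Iteration 2:
  c_2 = (2.330000 + 2.730000)/2 = 2.530000
  f(c_2) = f(2.530000) = -0.599100
  f(a) × f(c) ≥ 0, new interval: [2.530000, 2.730000]
Iteration 3:
  c_3 = (2.530000 + 2.730000)/2 = 2.630000
  f(c_3) = f(2.630000) = -0.083100
  f(a) × f(c) ≥ 0, new interval: [2.630000, 2.730000]

After 3 iteration(s), the approximation is c_3 = 2.630000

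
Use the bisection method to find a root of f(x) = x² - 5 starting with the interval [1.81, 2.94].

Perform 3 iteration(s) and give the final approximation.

f(x) = x² - 5
Initial interval: [1.81, 2.94]

Iteration 1:
  c_1 = (1.810000 + 2.940000)/2 = 2.375000
  f(c_1) = f(2.375000) = 0.640625
  f(a) × f(c) < 0, new interval: [1.810000, 2.375000]
Iteration 2:
  c_2 = (1.810000 + 2.375000)/2 = 2.092500
  f(c_2) = f(2.092500) = -0.621444
  f(a) × f(c) ≥ 0, new interval: [2.092500, 2.375000]
Iteration 3:
  c_3 = (2.092500 + 2.375000)/2 = 2.233750
  f(c_3) = f(2.233750) = -0.010361
  f(a) × f(c) ≥ 0, new interval: [2.233750, 2.375000]

After 3 iteration(s), the approximation is c_3 = 2.233750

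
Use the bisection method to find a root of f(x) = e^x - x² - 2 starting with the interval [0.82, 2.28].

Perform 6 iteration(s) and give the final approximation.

f(x) = e^x - x² - 2
Initial interval: [0.82, 2.28]

Iteration 1:
  c_1 = (0.820000 + 2.280000)/2 = 1.550000
  f(c_1) = f(1.550000) = 0.308970
  f(a) × f(c) < 0, new interval: [0.820000, 1.550000]
Iteration 2:
  c_2 = (0.820000 + 1.550000)/2 = 1.185000
  f(c_2) = f(1.185000) = -0.133538
  f(a) × f(c) ≥ 0, new interval: [1.185000, 1.550000]
Iteration 3:
  c_3 = (1.185000 + 1.550000)/2 = 1.367500
  f(c_3) = f(1.367500) = 0.055468
  f(a) × f(c) < 0, new interval: [1.185000, 1.367500]
Iteration 4:
  c_4 = (1.185000 + 1.367500)/2 = 1.276250
  f(c_4) = f(1.276250) = -0.045636
  f(a) × f(c) ≥ 0, new interval: [1.276250, 1.367500]
Iteration 5:
  c_5 = (1.276250 + 1.367500)/2 = 1.321875
  f(c_5) = f(1.321875) = 0.003093
  f(a) × f(c) < 0, new interval: [1.276250, 1.321875]
Iteration 6:
  c_6 = (1.276250 + 1.321875)/2 = 1.299062
  f(c_6) = f(1.299062) = -0.021705
  f(a) × f(c) ≥ 0, new interval: [1.299062, 1.321875]

After 6 iteration(s), the approximation is c_6 = 1.299062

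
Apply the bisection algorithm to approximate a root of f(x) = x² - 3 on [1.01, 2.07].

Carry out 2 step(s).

f(x) = x² - 3
Initial interval: [1.01, 2.07]

Iteration 1:
  c_1 = (1.010000 + 2.070000)/2 = 1.540000
  f(c_1) = f(1.540000) = -0.628400
  f(a) × f(c) ≥ 0, new interval: [1.540000, 2.070000]
Iteration 2:
  c_2 = (1.540000 + 2.070000)/2 = 1.805000
  f(c_2) = f(1.805000) = 0.258025
  f(a) × f(c) < 0, new interval: [1.540000, 1.805000]

After 2 iteration(s), the approximation is c_2 = 1.805000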